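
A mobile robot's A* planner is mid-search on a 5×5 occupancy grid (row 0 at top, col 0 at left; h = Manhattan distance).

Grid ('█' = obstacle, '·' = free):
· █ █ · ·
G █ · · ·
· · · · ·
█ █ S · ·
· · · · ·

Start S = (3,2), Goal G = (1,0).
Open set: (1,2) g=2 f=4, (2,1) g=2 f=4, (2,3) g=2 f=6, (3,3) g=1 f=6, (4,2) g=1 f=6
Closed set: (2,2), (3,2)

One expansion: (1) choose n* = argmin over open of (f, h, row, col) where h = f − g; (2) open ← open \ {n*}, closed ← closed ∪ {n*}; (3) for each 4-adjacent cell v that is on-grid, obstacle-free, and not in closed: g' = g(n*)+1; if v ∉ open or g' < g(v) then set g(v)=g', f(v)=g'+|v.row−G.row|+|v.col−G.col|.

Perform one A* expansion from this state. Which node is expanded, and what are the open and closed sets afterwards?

expanded=(1,2); open=[(1,3) g=3 f=6, (2,1) g=2 f=4, (2,3) g=2 f=6, (3,3) g=1 f=6, (4,2) g=1 f=6]; closed=[(1,2), (2,2), (3,2)]

step 1: expand (1,2) (f=4, h=2) → closed; open now [(1,3) g=3 f=6, (2,1) g=2 f=4, (2,3) g=2 f=6, (3,3) g=1 f=6, (4,2) g=1 f=6]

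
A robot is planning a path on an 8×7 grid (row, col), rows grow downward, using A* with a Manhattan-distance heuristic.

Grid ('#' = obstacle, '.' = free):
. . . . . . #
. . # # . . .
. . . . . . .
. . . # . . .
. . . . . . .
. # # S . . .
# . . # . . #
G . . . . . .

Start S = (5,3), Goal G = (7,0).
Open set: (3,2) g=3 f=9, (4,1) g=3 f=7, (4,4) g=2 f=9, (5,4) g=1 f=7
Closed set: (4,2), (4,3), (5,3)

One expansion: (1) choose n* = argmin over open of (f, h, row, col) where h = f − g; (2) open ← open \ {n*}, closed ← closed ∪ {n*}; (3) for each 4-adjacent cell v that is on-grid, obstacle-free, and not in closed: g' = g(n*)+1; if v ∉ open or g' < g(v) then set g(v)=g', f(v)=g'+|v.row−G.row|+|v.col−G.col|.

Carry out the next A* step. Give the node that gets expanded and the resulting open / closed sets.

expanded=(4,1); open=[(3,1) g=4 f=9, (3,2) g=3 f=9, (4,0) g=4 f=7, (4,4) g=2 f=9, (5,4) g=1 f=7]; closed=[(4,1), (4,2), (4,3), (5,3)]

step 1: expand (4,1) (f=7, h=4) → closed; open now [(3,1) g=4 f=9, (3,2) g=3 f=9, (4,0) g=4 f=7, (4,4) g=2 f=9, (5,4) g=1 f=7]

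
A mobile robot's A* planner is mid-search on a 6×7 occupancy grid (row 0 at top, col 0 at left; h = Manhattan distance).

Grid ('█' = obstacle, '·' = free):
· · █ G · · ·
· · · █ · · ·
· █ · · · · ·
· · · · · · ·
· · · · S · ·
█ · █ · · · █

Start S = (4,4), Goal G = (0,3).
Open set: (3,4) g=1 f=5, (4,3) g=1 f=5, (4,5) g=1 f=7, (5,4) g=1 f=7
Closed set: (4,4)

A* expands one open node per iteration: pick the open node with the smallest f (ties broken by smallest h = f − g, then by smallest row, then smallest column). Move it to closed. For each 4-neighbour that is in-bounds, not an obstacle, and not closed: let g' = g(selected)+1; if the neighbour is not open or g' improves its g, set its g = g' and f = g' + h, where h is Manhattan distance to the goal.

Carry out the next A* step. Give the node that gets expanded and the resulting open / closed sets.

expanded=(3,4); open=[(2,4) g=2 f=5, (3,3) g=2 f=5, (3,5) g=2 f=7, (4,3) g=1 f=5, (4,5) g=1 f=7, (5,4) g=1 f=7]; closed=[(3,4), (4,4)]

step 1: expand (3,4) (f=5, h=4) → closed; open now [(2,4) g=2 f=5, (3,3) g=2 f=5, (3,5) g=2 f=7, (4,3) g=1 f=5, (4,5) g=1 f=7, (5,4) g=1 f=7]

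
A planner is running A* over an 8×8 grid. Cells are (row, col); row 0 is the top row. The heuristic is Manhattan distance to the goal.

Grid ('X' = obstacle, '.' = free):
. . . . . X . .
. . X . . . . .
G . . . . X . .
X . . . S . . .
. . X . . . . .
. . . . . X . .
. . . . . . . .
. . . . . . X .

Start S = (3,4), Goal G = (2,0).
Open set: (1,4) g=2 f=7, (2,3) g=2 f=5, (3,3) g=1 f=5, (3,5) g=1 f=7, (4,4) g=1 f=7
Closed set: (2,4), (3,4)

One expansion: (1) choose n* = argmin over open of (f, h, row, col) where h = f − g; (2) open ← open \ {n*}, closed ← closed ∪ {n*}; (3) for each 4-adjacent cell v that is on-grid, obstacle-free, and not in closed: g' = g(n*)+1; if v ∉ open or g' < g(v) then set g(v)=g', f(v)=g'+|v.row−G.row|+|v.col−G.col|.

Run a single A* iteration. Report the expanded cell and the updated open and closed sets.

expanded=(2,3); open=[(1,3) g=3 f=7, (1,4) g=2 f=7, (2,2) g=3 f=5, (3,3) g=1 f=5, (3,5) g=1 f=7, (4,4) g=1 f=7]; closed=[(2,3), (2,4), (3,4)]

step 1: expand (2,3) (f=5, h=3) → closed; open now [(1,3) g=3 f=7, (1,4) g=2 f=7, (2,2) g=3 f=5, (3,3) g=1 f=5, (3,5) g=1 f=7, (4,4) g=1 f=7]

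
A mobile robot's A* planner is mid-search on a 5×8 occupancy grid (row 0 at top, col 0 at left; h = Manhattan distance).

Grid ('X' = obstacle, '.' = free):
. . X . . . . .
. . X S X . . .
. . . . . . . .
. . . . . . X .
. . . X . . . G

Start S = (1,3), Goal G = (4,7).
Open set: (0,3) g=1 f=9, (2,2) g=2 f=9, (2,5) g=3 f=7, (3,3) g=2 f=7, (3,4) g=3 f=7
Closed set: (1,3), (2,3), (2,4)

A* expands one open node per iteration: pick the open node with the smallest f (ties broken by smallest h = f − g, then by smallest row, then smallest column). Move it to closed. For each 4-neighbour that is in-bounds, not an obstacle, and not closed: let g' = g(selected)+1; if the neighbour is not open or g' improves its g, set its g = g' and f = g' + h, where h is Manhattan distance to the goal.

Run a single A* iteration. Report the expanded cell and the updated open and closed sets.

expanded=(2,5); open=[(0,3) g=1 f=9, (1,5) g=4 f=9, (2,2) g=2 f=9, (2,6) g=4 f=7, (3,3) g=2 f=7, (3,4) g=3 f=7, (3,5) g=4 f=7]; closed=[(1,3), (2,3), (2,4), (2,5)]

step 1: expand (2,5) (f=7, h=4) → closed; open now [(0,3) g=1 f=9, (1,5) g=4 f=9, (2,2) g=2 f=9, (2,6) g=4 f=7, (3,3) g=2 f=7, (3,4) g=3 f=7, (3,5) g=4 f=7]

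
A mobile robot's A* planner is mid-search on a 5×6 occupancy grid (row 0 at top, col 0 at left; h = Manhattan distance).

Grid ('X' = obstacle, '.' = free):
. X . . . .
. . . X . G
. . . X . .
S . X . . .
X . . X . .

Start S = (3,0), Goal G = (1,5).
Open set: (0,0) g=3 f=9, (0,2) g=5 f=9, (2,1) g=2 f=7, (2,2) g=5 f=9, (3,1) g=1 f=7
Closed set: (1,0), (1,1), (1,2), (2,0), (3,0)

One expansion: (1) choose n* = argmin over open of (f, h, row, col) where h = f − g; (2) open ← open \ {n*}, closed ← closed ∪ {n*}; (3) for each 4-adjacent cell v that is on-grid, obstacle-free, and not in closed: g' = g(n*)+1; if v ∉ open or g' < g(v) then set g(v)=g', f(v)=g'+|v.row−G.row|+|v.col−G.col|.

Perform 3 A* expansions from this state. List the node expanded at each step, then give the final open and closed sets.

order=[(2,1) → (2,2) → (3,1)]; open=[(0,0) g=3 f=9, (0,2) g=5 f=9, (4,1) g=2 f=9]; closed=[(1,0), (1,1), (1,2), (2,0), (2,1), (2,2), (3,0), (3,1)]

step 1: expand (2,1) (f=7, h=5) → closed; open now [(0,0) g=3 f=9, (0,2) g=5 f=9, (2,2) g=3 f=7, (3,1) g=1 f=7]
step 2: expand (2,2) (f=7, h=4) → closed; open now [(0,0) g=3 f=9, (0,2) g=5 f=9, (3,1) g=1 f=7]
step 3: expand (3,1) (f=7, h=6) → closed; open now [(0,0) g=3 f=9, (0,2) g=5 f=9, (4,1) g=2 f=9]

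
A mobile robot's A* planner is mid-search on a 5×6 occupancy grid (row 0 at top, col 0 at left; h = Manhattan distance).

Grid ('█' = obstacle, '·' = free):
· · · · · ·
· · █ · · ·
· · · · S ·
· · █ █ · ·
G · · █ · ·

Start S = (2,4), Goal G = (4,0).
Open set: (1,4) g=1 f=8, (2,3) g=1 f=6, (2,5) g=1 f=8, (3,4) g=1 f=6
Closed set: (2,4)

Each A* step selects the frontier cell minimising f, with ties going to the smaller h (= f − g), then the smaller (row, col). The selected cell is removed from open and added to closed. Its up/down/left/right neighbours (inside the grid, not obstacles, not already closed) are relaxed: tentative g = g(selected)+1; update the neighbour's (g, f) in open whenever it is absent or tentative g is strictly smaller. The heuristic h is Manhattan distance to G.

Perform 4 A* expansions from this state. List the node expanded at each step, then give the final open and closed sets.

step 1: expand (2,3) (f=6, h=5) → closed; open now [(1,3) g=2 f=8, (1,4) g=1 f=8, (2,2) g=2 f=6, (2,5) g=1 f=8, (3,4) g=1 f=6]
step 2: expand (2,2) (f=6, h=4) → closed; open now [(1,3) g=2 f=8, (1,4) g=1 f=8, (2,1) g=3 f=6, (2,5) g=1 f=8, (3,4) g=1 f=6]
step 3: expand (2,1) (f=6, h=3) → closed; open now [(1,1) g=4 f=8, (1,3) g=2 f=8, (1,4) g=1 f=8, (2,0) g=4 f=6, (2,5) g=1 f=8, (3,1) g=4 f=6, (3,4) g=1 f=6]
step 4: expand (2,0) (f=6, h=2) → closed; open now [(1,0) g=5 f=8, (1,1) g=4 f=8, (1,3) g=2 f=8, (1,4) g=1 f=8, (2,5) g=1 f=8, (3,0) g=5 f=6, (3,1) g=4 f=6, (3,4) g=1 f=6]

order=[(2,3) → (2,2) → (2,1) → (2,0)]; open=[(1,0) g=5 f=8, (1,1) g=4 f=8, (1,3) g=2 f=8, (1,4) g=1 f=8, (2,5) g=1 f=8, (3,0) g=5 f=6, (3,1) g=4 f=6, (3,4) g=1 f=6]; closed=[(2,0), (2,1), (2,2), (2,3), (2,4)]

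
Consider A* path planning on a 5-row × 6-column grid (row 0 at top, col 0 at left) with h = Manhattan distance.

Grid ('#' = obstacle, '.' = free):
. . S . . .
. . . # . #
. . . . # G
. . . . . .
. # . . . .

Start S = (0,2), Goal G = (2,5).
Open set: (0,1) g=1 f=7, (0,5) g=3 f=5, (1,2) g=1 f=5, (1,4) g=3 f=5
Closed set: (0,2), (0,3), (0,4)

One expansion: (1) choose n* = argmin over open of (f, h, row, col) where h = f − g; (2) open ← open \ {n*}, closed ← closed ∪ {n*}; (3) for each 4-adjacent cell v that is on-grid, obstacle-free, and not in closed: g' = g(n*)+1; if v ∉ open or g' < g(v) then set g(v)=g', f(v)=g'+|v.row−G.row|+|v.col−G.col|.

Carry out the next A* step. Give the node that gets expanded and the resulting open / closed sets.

expanded=(0,5); open=[(0,1) g=1 f=7, (1,2) g=1 f=5, (1,4) g=3 f=5]; closed=[(0,2), (0,3), (0,4), (0,5)]

step 1: expand (0,5) (f=5, h=2) → closed; open now [(0,1) g=1 f=7, (1,2) g=1 f=5, (1,4) g=3 f=5]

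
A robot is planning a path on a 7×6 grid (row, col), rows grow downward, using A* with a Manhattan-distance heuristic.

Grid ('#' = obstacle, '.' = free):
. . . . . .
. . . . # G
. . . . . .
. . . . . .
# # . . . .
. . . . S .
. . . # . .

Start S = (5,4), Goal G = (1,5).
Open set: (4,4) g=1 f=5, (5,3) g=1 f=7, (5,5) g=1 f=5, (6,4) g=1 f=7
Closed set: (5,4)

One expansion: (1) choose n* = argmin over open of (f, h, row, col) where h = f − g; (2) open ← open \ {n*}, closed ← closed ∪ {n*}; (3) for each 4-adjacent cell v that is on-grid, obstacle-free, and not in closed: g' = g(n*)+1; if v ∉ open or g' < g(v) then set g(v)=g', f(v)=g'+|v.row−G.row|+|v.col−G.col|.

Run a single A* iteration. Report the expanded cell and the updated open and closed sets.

step 1: expand (4,4) (f=5, h=4) → closed; open now [(3,4) g=2 f=5, (4,3) g=2 f=7, (4,5) g=2 f=5, (5,3) g=1 f=7, (5,5) g=1 f=5, (6,4) g=1 f=7]

expanded=(4,4); open=[(3,4) g=2 f=5, (4,3) g=2 f=7, (4,5) g=2 f=5, (5,3) g=1 f=7, (5,5) g=1 f=5, (6,4) g=1 f=7]; closed=[(4,4), (5,4)]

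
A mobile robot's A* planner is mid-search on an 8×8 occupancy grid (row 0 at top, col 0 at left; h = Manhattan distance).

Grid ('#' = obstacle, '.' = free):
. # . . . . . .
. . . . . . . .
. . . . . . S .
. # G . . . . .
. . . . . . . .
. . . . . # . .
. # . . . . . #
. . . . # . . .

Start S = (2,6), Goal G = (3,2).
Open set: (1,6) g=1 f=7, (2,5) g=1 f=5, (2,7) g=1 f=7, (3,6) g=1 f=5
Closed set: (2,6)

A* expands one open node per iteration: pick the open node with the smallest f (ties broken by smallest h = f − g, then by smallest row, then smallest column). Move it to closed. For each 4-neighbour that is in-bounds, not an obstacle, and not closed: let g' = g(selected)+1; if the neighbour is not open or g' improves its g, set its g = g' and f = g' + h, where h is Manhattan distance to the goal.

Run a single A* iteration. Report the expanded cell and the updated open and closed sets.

expanded=(2,5); open=[(1,5) g=2 f=7, (1,6) g=1 f=7, (2,4) g=2 f=5, (2,7) g=1 f=7, (3,5) g=2 f=5, (3,6) g=1 f=5]; closed=[(2,5), (2,6)]

step 1: expand (2,5) (f=5, h=4) → closed; open now [(1,5) g=2 f=7, (1,6) g=1 f=7, (2,4) g=2 f=5, (2,7) g=1 f=7, (3,5) g=2 f=5, (3,6) g=1 f=5]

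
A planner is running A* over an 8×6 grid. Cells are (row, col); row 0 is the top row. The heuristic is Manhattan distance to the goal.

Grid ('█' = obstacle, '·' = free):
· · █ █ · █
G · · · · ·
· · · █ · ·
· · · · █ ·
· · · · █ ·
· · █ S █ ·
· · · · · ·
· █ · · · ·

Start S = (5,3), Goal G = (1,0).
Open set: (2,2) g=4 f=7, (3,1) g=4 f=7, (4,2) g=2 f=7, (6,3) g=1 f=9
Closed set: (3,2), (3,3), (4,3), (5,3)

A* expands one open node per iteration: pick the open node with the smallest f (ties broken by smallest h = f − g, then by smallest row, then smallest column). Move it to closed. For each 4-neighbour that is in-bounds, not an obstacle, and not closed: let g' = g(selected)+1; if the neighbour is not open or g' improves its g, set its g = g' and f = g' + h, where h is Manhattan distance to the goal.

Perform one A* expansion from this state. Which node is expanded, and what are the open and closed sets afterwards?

expanded=(2,2); open=[(1,2) g=5 f=7, (2,1) g=5 f=7, (3,1) g=4 f=7, (4,2) g=2 f=7, (6,3) g=1 f=9]; closed=[(2,2), (3,2), (3,3), (4,3), (5,3)]

step 1: expand (2,2) (f=7, h=3) → closed; open now [(1,2) g=5 f=7, (2,1) g=5 f=7, (3,1) g=4 f=7, (4,2) g=2 f=7, (6,3) g=1 f=9]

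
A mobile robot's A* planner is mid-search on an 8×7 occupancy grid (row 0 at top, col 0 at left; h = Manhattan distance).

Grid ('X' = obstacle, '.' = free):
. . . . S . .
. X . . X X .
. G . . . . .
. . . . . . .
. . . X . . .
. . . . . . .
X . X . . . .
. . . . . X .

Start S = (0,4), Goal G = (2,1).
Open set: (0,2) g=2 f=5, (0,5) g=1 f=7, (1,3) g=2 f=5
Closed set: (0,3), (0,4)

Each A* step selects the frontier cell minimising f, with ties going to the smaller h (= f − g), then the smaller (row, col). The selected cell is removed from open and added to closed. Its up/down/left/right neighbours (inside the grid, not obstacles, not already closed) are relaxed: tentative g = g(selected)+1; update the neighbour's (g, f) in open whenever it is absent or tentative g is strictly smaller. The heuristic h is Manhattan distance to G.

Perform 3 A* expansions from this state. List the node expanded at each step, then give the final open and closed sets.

step 1: expand (0,2) (f=5, h=3) → closed; open now [(0,1) g=3 f=5, (0,5) g=1 f=7, (1,2) g=3 f=5, (1,3) g=2 f=5]
step 2: expand (0,1) (f=5, h=2) → closed; open now [(0,0) g=4 f=7, (0,5) g=1 f=7, (1,2) g=3 f=5, (1,3) g=2 f=5]
step 3: expand (1,2) (f=5, h=2) → closed; open now [(0,0) g=4 f=7, (0,5) g=1 f=7, (1,3) g=2 f=5, (2,2) g=4 f=5]

order=[(0,2) → (0,1) → (1,2)]; open=[(0,0) g=4 f=7, (0,5) g=1 f=7, (1,3) g=2 f=5, (2,2) g=4 f=5]; closed=[(0,1), (0,2), (0,3), (0,4), (1,2)]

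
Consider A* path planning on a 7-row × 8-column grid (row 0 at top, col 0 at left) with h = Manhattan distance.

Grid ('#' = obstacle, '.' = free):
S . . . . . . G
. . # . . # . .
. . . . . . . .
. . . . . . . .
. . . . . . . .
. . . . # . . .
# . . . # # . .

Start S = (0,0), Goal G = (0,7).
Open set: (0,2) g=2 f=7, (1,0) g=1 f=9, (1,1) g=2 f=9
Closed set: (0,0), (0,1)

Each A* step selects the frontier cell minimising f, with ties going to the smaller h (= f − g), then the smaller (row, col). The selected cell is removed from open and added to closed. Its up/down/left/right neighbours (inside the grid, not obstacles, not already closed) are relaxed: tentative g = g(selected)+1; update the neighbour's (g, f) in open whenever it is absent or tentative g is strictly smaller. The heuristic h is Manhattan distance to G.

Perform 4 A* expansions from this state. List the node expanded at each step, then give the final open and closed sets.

order=[(0,2) → (0,3) → (0,4) → (0,5)]; open=[(0,6) g=6 f=7, (1,0) g=1 f=9, (1,1) g=2 f=9, (1,3) g=4 f=9, (1,4) g=5 f=9]; closed=[(0,0), (0,1), (0,2), (0,3), (0,4), (0,5)]

step 1: expand (0,2) (f=7, h=5) → closed; open now [(0,3) g=3 f=7, (1,0) g=1 f=9, (1,1) g=2 f=9]
step 2: expand (0,3) (f=7, h=4) → closed; open now [(0,4) g=4 f=7, (1,0) g=1 f=9, (1,1) g=2 f=9, (1,3) g=4 f=9]
step 3: expand (0,4) (f=7, h=3) → closed; open now [(0,5) g=5 f=7, (1,0) g=1 f=9, (1,1) g=2 f=9, (1,3) g=4 f=9, (1,4) g=5 f=9]
step 4: expand (0,5) (f=7, h=2) → closed; open now [(0,6) g=6 f=7, (1,0) g=1 f=9, (1,1) g=2 f=9, (1,3) g=4 f=9, (1,4) g=5 f=9]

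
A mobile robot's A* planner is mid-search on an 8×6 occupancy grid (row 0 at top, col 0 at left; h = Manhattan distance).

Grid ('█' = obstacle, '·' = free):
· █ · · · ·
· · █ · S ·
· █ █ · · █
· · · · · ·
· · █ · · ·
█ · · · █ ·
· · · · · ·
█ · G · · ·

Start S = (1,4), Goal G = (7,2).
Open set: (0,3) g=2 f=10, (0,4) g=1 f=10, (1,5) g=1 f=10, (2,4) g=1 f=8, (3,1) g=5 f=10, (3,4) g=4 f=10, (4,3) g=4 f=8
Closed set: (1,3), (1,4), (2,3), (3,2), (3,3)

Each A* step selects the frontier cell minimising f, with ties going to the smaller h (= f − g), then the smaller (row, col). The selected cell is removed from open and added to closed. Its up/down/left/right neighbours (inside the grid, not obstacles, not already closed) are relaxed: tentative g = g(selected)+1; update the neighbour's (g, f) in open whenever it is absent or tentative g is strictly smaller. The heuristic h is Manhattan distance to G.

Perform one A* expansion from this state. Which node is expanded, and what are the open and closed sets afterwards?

expanded=(4,3); open=[(0,3) g=2 f=10, (0,4) g=1 f=10, (1,5) g=1 f=10, (2,4) g=1 f=8, (3,1) g=5 f=10, (3,4) g=4 f=10, (4,4) g=5 f=10, (5,3) g=5 f=8]; closed=[(1,3), (1,4), (2,3), (3,2), (3,3), (4,3)]

step 1: expand (4,3) (f=8, h=4) → closed; open now [(0,3) g=2 f=10, (0,4) g=1 f=10, (1,5) g=1 f=10, (2,4) g=1 f=8, (3,1) g=5 f=10, (3,4) g=4 f=10, (4,4) g=5 f=10, (5,3) g=5 f=8]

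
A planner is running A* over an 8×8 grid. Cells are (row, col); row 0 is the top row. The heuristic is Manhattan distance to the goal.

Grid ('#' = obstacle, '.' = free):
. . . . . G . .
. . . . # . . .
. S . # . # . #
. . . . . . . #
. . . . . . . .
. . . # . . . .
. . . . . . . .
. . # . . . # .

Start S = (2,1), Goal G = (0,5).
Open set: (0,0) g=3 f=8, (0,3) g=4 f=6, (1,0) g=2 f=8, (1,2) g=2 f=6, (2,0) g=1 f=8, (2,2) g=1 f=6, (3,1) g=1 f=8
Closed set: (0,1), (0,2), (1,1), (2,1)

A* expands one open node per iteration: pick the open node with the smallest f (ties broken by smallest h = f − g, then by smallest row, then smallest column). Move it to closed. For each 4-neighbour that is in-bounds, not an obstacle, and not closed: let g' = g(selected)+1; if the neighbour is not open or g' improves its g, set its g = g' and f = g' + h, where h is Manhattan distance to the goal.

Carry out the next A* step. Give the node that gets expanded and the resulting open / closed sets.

step 1: expand (0,3) (f=6, h=2) → closed; open now [(0,0) g=3 f=8, (0,4) g=5 f=6, (1,0) g=2 f=8, (1,2) g=2 f=6, (1,3) g=5 f=8, (2,0) g=1 f=8, (2,2) g=1 f=6, (3,1) g=1 f=8]

expanded=(0,3); open=[(0,0) g=3 f=8, (0,4) g=5 f=6, (1,0) g=2 f=8, (1,2) g=2 f=6, (1,3) g=5 f=8, (2,0) g=1 f=8, (2,2) g=1 f=6, (3,1) g=1 f=8]; closed=[(0,1), (0,2), (0,3), (1,1), (2,1)]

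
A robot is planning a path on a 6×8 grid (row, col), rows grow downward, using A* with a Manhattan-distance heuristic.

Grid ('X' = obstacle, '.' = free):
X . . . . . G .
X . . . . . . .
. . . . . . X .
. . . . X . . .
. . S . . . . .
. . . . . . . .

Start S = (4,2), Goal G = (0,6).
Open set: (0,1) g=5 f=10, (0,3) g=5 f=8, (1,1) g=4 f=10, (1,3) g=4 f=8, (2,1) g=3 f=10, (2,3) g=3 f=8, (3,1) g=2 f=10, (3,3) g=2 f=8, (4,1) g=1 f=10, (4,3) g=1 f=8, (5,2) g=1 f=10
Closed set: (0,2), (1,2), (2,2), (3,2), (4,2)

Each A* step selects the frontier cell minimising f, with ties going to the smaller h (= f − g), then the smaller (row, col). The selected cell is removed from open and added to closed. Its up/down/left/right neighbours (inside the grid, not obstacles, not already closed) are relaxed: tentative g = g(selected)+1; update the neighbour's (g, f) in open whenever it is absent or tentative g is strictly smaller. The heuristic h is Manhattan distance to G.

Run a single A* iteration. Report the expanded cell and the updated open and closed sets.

expanded=(0,3); open=[(0,1) g=5 f=10, (0,4) g=6 f=8, (1,1) g=4 f=10, (1,3) g=4 f=8, (2,1) g=3 f=10, (2,3) g=3 f=8, (3,1) g=2 f=10, (3,3) g=2 f=8, (4,1) g=1 f=10, (4,3) g=1 f=8, (5,2) g=1 f=10]; closed=[(0,2), (0,3), (1,2), (2,2), (3,2), (4,2)]

step 1: expand (0,3) (f=8, h=3) → closed; open now [(0,1) g=5 f=10, (0,4) g=6 f=8, (1,1) g=4 f=10, (1,3) g=4 f=8, (2,1) g=3 f=10, (2,3) g=3 f=8, (3,1) g=2 f=10, (3,3) g=2 f=8, (4,1) g=1 f=10, (4,3) g=1 f=8, (5,2) g=1 f=10]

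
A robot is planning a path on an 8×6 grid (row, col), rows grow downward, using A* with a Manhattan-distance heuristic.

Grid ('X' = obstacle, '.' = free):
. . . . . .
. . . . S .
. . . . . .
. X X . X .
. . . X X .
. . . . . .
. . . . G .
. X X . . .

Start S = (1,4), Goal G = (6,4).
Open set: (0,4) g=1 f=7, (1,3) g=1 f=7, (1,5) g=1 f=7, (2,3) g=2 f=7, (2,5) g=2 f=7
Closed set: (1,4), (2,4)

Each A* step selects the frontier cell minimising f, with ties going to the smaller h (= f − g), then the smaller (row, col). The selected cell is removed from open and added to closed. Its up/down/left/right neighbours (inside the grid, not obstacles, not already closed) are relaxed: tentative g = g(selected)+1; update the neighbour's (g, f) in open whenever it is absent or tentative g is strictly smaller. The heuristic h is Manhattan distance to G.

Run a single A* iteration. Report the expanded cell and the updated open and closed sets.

step 1: expand (2,3) (f=7, h=5) → closed; open now [(0,4) g=1 f=7, (1,3) g=1 f=7, (1,5) g=1 f=7, (2,2) g=3 f=9, (2,5) g=2 f=7, (3,3) g=3 f=7]

expanded=(2,3); open=[(0,4) g=1 f=7, (1,3) g=1 f=7, (1,5) g=1 f=7, (2,2) g=3 f=9, (2,5) g=2 f=7, (3,3) g=3 f=7]; closed=[(1,4), (2,3), (2,4)]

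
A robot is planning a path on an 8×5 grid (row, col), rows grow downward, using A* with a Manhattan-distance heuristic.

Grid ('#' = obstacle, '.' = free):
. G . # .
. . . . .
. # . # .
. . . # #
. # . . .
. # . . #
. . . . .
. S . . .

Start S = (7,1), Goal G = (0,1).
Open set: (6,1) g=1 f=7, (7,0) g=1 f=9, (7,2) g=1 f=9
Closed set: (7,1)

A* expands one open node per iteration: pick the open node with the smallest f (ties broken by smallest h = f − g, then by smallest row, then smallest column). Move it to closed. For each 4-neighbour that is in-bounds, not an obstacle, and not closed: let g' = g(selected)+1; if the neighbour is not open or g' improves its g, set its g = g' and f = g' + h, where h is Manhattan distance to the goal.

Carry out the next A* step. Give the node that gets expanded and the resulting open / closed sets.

step 1: expand (6,1) (f=7, h=6) → closed; open now [(6,0) g=2 f=9, (6,2) g=2 f=9, (7,0) g=1 f=9, (7,2) g=1 f=9]

expanded=(6,1); open=[(6,0) g=2 f=9, (6,2) g=2 f=9, (7,0) g=1 f=9, (7,2) g=1 f=9]; closed=[(6,1), (7,1)]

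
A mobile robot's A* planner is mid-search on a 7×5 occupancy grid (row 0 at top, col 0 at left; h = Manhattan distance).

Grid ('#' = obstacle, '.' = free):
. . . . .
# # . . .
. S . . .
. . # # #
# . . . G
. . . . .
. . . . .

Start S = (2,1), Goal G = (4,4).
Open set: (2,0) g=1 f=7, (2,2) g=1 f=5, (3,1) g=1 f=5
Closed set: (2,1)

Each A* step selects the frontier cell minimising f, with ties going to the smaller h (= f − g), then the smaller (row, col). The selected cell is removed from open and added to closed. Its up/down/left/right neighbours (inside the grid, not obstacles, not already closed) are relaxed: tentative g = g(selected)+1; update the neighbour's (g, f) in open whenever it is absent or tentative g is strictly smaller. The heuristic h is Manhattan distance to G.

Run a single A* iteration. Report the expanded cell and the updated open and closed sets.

expanded=(2,2); open=[(1,2) g=2 f=7, (2,0) g=1 f=7, (2,3) g=2 f=5, (3,1) g=1 f=5]; closed=[(2,1), (2,2)]

step 1: expand (2,2) (f=5, h=4) → closed; open now [(1,2) g=2 f=7, (2,0) g=1 f=7, (2,3) g=2 f=5, (3,1) g=1 f=5]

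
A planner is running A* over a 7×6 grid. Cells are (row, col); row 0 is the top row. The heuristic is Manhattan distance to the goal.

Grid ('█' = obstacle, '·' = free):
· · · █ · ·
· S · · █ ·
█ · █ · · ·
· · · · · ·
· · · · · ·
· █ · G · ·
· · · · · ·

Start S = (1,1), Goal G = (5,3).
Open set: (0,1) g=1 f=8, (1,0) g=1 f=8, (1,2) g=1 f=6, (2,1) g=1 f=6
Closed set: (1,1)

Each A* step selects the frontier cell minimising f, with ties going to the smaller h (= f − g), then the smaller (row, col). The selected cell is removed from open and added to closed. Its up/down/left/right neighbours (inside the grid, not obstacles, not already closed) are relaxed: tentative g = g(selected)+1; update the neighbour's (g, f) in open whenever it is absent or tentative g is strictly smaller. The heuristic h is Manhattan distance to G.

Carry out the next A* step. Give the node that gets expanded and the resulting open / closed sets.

step 1: expand (1,2) (f=6, h=5) → closed; open now [(0,1) g=1 f=8, (0,2) g=2 f=8, (1,0) g=1 f=8, (1,3) g=2 f=6, (2,1) g=1 f=6]

expanded=(1,2); open=[(0,1) g=1 f=8, (0,2) g=2 f=8, (1,0) g=1 f=8, (1,3) g=2 f=6, (2,1) g=1 f=6]; closed=[(1,1), (1,2)]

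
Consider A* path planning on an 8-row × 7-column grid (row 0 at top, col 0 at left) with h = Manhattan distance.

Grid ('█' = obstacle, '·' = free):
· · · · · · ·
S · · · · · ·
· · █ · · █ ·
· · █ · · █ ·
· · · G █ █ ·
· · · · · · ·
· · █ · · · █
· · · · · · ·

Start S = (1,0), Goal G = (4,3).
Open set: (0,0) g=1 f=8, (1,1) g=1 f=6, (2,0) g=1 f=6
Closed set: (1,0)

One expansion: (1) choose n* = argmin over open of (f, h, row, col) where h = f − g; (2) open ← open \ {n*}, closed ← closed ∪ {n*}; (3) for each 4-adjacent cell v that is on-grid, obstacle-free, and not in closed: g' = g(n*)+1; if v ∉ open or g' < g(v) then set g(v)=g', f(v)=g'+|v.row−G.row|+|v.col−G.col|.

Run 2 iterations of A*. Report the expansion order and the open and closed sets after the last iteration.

step 1: expand (1,1) (f=6, h=5) → closed; open now [(0,0) g=1 f=8, (0,1) g=2 f=8, (1,2) g=2 f=6, (2,0) g=1 f=6, (2,1) g=2 f=6]
step 2: expand (1,2) (f=6, h=4) → closed; open now [(0,0) g=1 f=8, (0,1) g=2 f=8, (0,2) g=3 f=8, (1,3) g=3 f=6, (2,0) g=1 f=6, (2,1) g=2 f=6]

order=[(1,1) → (1,2)]; open=[(0,0) g=1 f=8, (0,1) g=2 f=8, (0,2) g=3 f=8, (1,3) g=3 f=6, (2,0) g=1 f=6, (2,1) g=2 f=6]; closed=[(1,0), (1,1), (1,2)]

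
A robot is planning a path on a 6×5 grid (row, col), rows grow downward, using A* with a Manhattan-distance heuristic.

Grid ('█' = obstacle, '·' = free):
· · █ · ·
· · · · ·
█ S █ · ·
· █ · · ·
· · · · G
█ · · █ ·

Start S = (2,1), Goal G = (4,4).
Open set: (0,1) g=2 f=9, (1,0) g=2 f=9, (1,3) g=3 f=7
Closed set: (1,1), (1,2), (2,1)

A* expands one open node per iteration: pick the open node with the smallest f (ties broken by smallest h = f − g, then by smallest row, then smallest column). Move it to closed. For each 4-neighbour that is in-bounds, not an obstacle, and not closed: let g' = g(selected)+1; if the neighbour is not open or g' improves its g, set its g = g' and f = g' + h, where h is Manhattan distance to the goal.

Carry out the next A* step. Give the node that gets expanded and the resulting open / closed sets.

expanded=(1,3); open=[(0,1) g=2 f=9, (0,3) g=4 f=9, (1,0) g=2 f=9, (1,4) g=4 f=7, (2,3) g=4 f=7]; closed=[(1,1), (1,2), (1,3), (2,1)]

step 1: expand (1,3) (f=7, h=4) → closed; open now [(0,1) g=2 f=9, (0,3) g=4 f=9, (1,0) g=2 f=9, (1,4) g=4 f=7, (2,3) g=4 f=7]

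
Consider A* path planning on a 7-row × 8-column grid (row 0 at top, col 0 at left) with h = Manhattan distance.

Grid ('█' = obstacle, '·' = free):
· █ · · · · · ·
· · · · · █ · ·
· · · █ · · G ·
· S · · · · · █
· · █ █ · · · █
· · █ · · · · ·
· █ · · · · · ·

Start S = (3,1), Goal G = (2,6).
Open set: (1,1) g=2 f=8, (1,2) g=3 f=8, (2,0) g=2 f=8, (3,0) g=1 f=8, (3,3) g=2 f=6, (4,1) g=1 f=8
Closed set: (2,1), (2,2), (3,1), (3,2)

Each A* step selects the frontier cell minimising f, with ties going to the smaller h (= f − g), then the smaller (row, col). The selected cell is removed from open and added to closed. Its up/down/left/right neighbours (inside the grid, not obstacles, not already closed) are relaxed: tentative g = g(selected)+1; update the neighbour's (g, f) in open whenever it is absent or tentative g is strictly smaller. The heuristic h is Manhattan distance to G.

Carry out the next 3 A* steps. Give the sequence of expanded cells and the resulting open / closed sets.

order=[(3,3) → (3,4) → (2,4)]; open=[(1,1) g=2 f=8, (1,2) g=3 f=8, (1,4) g=5 f=8, (2,0) g=2 f=8, (2,5) g=5 f=6, (3,0) g=1 f=8, (3,5) g=4 f=6, (4,1) g=1 f=8, (4,4) g=4 f=8]; closed=[(2,1), (2,2), (2,4), (3,1), (3,2), (3,3), (3,4)]

step 1: expand (3,3) (f=6, h=4) → closed; open now [(1,1) g=2 f=8, (1,2) g=3 f=8, (2,0) g=2 f=8, (3,0) g=1 f=8, (3,4) g=3 f=6, (4,1) g=1 f=8]
step 2: expand (3,4) (f=6, h=3) → closed; open now [(1,1) g=2 f=8, (1,2) g=3 f=8, (2,0) g=2 f=8, (2,4) g=4 f=6, (3,0) g=1 f=8, (3,5) g=4 f=6, (4,1) g=1 f=8, (4,4) g=4 f=8]
step 3: expand (2,4) (f=6, h=2) → closed; open now [(1,1) g=2 f=8, (1,2) g=3 f=8, (1,4) g=5 f=8, (2,0) g=2 f=8, (2,5) g=5 f=6, (3,0) g=1 f=8, (3,5) g=4 f=6, (4,1) g=1 f=8, (4,4) g=4 f=8]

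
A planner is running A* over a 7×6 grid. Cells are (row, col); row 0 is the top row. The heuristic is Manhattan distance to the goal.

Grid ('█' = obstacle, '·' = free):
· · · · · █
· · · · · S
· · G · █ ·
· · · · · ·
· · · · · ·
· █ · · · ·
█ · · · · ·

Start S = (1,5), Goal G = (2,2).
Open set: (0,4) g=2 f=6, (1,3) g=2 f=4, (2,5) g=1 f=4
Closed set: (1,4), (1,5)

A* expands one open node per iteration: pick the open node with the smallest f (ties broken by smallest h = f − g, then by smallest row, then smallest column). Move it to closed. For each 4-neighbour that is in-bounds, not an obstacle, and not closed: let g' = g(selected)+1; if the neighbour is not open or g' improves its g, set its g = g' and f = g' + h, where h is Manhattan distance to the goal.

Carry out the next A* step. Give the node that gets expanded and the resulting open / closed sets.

step 1: expand (1,3) (f=4, h=2) → closed; open now [(0,3) g=3 f=6, (0,4) g=2 f=6, (1,2) g=3 f=4, (2,3) g=3 f=4, (2,5) g=1 f=4]

expanded=(1,3); open=[(0,3) g=3 f=6, (0,4) g=2 f=6, (1,2) g=3 f=4, (2,3) g=3 f=4, (2,5) g=1 f=4]; closed=[(1,3), (1,4), (1,5)]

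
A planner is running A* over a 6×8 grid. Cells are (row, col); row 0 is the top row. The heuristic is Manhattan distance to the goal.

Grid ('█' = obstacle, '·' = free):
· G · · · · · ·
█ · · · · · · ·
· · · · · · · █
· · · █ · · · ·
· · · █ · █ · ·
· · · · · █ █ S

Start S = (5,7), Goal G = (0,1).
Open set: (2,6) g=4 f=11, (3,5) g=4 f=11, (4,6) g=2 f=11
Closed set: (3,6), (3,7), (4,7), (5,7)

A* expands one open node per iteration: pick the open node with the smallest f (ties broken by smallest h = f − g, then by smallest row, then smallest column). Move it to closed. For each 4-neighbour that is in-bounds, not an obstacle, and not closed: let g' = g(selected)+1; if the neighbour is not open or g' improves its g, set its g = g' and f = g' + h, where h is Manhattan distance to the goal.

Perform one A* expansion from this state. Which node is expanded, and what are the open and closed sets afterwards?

expanded=(2,6); open=[(1,6) g=5 f=11, (2,5) g=5 f=11, (3,5) g=4 f=11, (4,6) g=2 f=11]; closed=[(2,6), (3,6), (3,7), (4,7), (5,7)]

step 1: expand (2,6) (f=11, h=7) → closed; open now [(1,6) g=5 f=11, (2,5) g=5 f=11, (3,5) g=4 f=11, (4,6) g=2 f=11]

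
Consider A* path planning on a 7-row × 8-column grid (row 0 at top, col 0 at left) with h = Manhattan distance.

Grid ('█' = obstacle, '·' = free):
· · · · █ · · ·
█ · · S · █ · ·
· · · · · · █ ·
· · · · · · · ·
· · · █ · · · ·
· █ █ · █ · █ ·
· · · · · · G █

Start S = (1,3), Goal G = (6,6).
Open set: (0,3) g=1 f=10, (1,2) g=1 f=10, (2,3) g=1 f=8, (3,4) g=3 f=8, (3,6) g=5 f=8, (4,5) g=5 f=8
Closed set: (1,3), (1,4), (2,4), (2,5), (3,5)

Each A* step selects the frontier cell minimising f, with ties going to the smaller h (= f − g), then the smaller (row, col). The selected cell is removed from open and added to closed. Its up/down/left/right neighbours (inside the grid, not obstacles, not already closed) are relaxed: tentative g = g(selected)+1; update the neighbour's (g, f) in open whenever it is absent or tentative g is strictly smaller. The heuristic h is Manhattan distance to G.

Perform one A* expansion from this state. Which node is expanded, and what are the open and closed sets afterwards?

expanded=(3,6); open=[(0,3) g=1 f=10, (1,2) g=1 f=10, (2,3) g=1 f=8, (3,4) g=3 f=8, (3,7) g=6 f=10, (4,5) g=5 f=8, (4,6) g=6 f=8]; closed=[(1,3), (1,4), (2,4), (2,5), (3,5), (3,6)]

step 1: expand (3,6) (f=8, h=3) → closed; open now [(0,3) g=1 f=10, (1,2) g=1 f=10, (2,3) g=1 f=8, (3,4) g=3 f=8, (3,7) g=6 f=10, (4,5) g=5 f=8, (4,6) g=6 f=8]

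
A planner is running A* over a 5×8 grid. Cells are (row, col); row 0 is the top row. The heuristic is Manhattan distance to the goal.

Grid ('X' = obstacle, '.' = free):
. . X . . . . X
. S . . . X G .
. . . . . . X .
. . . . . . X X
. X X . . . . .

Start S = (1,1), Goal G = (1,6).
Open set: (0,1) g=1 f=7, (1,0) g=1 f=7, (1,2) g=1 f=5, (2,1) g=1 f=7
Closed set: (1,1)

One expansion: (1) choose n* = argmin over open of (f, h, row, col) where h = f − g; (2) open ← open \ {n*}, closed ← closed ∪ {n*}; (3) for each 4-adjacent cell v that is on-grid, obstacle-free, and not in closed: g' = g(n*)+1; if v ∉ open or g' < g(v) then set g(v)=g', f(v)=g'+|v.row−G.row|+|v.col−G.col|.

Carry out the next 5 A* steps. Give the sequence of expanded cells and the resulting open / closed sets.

step 1: expand (1,2) (f=5, h=4) → closed; open now [(0,1) g=1 f=7, (1,0) g=1 f=7, (1,3) g=2 f=5, (2,1) g=1 f=7, (2,2) g=2 f=7]
step 2: expand (1,3) (f=5, h=3) → closed; open now [(0,1) g=1 f=7, (0,3) g=3 f=7, (1,0) g=1 f=7, (1,4) g=3 f=5, (2,1) g=1 f=7, (2,2) g=2 f=7, (2,3) g=3 f=7]
step 3: expand (1,4) (f=5, h=2) → closed; open now [(0,1) g=1 f=7, (0,3) g=3 f=7, (0,4) g=4 f=7, (1,0) g=1 f=7, (2,1) g=1 f=7, (2,2) g=2 f=7, (2,3) g=3 f=7, (2,4) g=4 f=7]
step 4: expand (0,4) (f=7, h=3) → closed; open now [(0,1) g=1 f=7, (0,3) g=3 f=7, (0,5) g=5 f=7, (1,0) g=1 f=7, (2,1) g=1 f=7, (2,2) g=2 f=7, (2,3) g=3 f=7, (2,4) g=4 f=7]
step 5: expand (0,5) (f=7, h=2) → closed; open now [(0,1) g=1 f=7, (0,3) g=3 f=7, (0,6) g=6 f=7, (1,0) g=1 f=7, (2,1) g=1 f=7, (2,2) g=2 f=7, (2,3) g=3 f=7, (2,4) g=4 f=7]

order=[(1,2) → (1,3) → (1,4) → (0,4) → (0,5)]; open=[(0,1) g=1 f=7, (0,3) g=3 f=7, (0,6) g=6 f=7, (1,0) g=1 f=7, (2,1) g=1 f=7, (2,2) g=2 f=7, (2,3) g=3 f=7, (2,4) g=4 f=7]; closed=[(0,4), (0,5), (1,1), (1,2), (1,3), (1,4)]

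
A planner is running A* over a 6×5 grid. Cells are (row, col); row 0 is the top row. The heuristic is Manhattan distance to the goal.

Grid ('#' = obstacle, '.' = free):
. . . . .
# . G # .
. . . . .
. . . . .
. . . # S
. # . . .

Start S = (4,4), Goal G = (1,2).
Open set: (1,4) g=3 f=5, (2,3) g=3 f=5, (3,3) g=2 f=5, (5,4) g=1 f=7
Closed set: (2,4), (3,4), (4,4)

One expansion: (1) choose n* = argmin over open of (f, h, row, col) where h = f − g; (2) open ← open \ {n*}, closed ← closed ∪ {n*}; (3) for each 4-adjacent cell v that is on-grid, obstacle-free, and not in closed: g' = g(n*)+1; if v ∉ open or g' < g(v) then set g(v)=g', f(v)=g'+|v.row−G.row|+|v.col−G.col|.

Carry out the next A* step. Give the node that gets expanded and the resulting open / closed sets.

expanded=(1,4); open=[(0,4) g=4 f=7, (2,3) g=3 f=5, (3,3) g=2 f=5, (5,4) g=1 f=7]; closed=[(1,4), (2,4), (3,4), (4,4)]

step 1: expand (1,4) (f=5, h=2) → closed; open now [(0,4) g=4 f=7, (2,3) g=3 f=5, (3,3) g=2 f=5, (5,4) g=1 f=7]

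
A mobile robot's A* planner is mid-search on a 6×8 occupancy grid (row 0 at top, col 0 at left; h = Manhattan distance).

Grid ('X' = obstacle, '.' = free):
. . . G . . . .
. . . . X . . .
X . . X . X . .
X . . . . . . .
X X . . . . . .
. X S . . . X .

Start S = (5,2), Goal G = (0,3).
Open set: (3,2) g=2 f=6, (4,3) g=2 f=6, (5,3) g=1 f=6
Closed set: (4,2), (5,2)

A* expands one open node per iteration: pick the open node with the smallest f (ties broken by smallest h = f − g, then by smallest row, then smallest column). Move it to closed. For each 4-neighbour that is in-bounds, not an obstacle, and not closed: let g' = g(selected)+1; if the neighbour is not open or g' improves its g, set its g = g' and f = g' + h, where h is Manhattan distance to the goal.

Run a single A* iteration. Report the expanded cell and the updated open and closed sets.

expanded=(3,2); open=[(2,2) g=3 f=6, (3,1) g=3 f=8, (3,3) g=3 f=6, (4,3) g=2 f=6, (5,3) g=1 f=6]; closed=[(3,2), (4,2), (5,2)]

step 1: expand (3,2) (f=6, h=4) → closed; open now [(2,2) g=3 f=6, (3,1) g=3 f=8, (3,3) g=3 f=6, (4,3) g=2 f=6, (5,3) g=1 f=6]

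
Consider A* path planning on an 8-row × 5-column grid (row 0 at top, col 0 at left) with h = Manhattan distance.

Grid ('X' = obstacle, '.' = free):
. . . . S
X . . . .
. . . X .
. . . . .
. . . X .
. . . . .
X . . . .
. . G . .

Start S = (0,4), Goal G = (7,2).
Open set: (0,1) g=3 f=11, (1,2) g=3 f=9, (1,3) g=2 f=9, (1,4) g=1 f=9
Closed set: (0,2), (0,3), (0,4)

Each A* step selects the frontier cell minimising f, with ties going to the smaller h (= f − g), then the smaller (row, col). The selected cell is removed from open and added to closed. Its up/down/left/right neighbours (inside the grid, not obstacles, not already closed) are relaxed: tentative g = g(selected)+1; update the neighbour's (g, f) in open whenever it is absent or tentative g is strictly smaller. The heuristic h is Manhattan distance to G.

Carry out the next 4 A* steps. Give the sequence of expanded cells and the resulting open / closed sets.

step 1: expand (1,2) (f=9, h=6) → closed; open now [(0,1) g=3 f=11, (1,1) g=4 f=11, (1,3) g=2 f=9, (1,4) g=1 f=9, (2,2) g=4 f=9]
step 2: expand (2,2) (f=9, h=5) → closed; open now [(0,1) g=3 f=11, (1,1) g=4 f=11, (1,3) g=2 f=9, (1,4) g=1 f=9, (2,1) g=5 f=11, (3,2) g=5 f=9]
step 3: expand (3,2) (f=9, h=4) → closed; open now [(0,1) g=3 f=11, (1,1) g=4 f=11, (1,3) g=2 f=9, (1,4) g=1 f=9, (2,1) g=5 f=11, (3,1) g=6 f=11, (3,3) g=6 f=11, (4,2) g=6 f=9]
step 4: expand (4,2) (f=9, h=3) → closed; open now [(0,1) g=3 f=11, (1,1) g=4 f=11, (1,3) g=2 f=9, (1,4) g=1 f=9, (2,1) g=5 f=11, (3,1) g=6 f=11, (3,3) g=6 f=11, (4,1) g=7 f=11, (5,2) g=7 f=9]

order=[(1,2) → (2,2) → (3,2) → (4,2)]; open=[(0,1) g=3 f=11, (1,1) g=4 f=11, (1,3) g=2 f=9, (1,4) g=1 f=9, (2,1) g=5 f=11, (3,1) g=6 f=11, (3,3) g=6 f=11, (4,1) g=7 f=11, (5,2) g=7 f=9]; closed=[(0,2), (0,3), (0,4), (1,2), (2,2), (3,2), (4,2)]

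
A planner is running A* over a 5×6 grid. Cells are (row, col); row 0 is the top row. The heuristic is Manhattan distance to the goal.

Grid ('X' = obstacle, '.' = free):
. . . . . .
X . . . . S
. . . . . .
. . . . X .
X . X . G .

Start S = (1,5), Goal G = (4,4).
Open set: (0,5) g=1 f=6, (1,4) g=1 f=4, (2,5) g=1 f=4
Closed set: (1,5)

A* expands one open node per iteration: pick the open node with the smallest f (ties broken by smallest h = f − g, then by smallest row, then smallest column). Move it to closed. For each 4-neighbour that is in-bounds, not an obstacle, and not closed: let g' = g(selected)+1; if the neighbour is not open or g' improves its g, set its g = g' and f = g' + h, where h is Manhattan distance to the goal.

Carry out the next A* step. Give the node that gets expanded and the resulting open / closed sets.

expanded=(1,4); open=[(0,4) g=2 f=6, (0,5) g=1 f=6, (1,3) g=2 f=6, (2,4) g=2 f=4, (2,5) g=1 f=4]; closed=[(1,4), (1,5)]

step 1: expand (1,4) (f=4, h=3) → closed; open now [(0,4) g=2 f=6, (0,5) g=1 f=6, (1,3) g=2 f=6, (2,4) g=2 f=4, (2,5) g=1 f=4]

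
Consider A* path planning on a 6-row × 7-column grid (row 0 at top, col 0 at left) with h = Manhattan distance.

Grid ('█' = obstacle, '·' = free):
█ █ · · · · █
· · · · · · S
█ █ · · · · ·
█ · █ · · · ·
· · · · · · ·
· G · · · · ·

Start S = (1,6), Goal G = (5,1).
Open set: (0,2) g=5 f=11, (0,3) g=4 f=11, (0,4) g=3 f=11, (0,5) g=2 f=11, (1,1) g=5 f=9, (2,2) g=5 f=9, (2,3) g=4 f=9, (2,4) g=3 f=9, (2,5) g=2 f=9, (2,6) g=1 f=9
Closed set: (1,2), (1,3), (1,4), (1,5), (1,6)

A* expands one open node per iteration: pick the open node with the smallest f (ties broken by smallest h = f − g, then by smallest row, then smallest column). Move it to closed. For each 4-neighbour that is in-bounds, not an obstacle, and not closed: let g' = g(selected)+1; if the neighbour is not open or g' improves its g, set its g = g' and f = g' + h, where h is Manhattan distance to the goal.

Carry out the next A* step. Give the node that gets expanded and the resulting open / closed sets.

step 1: expand (1,1) (f=9, h=4) → closed; open now [(0,2) g=5 f=11, (0,3) g=4 f=11, (0,4) g=3 f=11, (0,5) g=2 f=11, (1,0) g=6 f=11, (2,2) g=5 f=9, (2,3) g=4 f=9, (2,4) g=3 f=9, (2,5) g=2 f=9, (2,6) g=1 f=9]

expanded=(1,1); open=[(0,2) g=5 f=11, (0,3) g=4 f=11, (0,4) g=3 f=11, (0,5) g=2 f=11, (1,0) g=6 f=11, (2,2) g=5 f=9, (2,3) g=4 f=9, (2,4) g=3 f=9, (2,5) g=2 f=9, (2,6) g=1 f=9]; closed=[(1,1), (1,2), (1,3), (1,4), (1,5), (1,6)]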